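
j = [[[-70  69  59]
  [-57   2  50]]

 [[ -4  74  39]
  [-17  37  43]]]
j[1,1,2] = 43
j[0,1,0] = -57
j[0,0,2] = 59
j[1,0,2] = 39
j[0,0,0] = -70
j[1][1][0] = -17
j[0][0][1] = 69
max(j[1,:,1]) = 74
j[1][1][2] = 43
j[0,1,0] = -57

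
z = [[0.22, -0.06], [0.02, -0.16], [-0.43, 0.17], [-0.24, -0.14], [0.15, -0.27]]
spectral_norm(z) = 0.60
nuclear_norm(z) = 0.92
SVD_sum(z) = [[0.2,  -0.09],[0.08,  -0.04],[-0.42,  0.19],[-0.14,  0.07],[0.23,  -0.11]] + [[0.02,0.03], [-0.06,-0.12], [-0.01,-0.02], [-0.10,-0.21], [-0.08,-0.16]]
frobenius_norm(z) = 0.68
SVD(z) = [[-0.38, 0.12], [-0.14, -0.42], [0.77, -0.08], [0.27, -0.70], [-0.42, -0.56]] @ diag([0.5987481331890856, 0.325423835947192]) @ [[-0.91, 0.42], [0.42, 0.91]]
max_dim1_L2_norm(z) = 0.46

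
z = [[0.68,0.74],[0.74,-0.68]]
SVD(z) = [[-0.74, -0.68], [0.68, -0.74]] @ diag([1.0049875621120892, 1.004987562112089]) @ [[-0.00, -1.0], [-1.0, -0.0]]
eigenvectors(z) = [[0.92, -0.4], [0.40, 0.92]]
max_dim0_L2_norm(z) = 1.0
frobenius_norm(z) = 1.42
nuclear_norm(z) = 2.01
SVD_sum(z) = [[0.00, 0.74], [0.0, -0.68]] + [[0.68, 0.00], [0.74, 0.0]]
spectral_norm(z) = 1.00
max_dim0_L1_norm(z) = 1.42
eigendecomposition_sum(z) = [[0.84, 0.37], [0.37, 0.16]] + [[-0.16,0.37], [0.37,-0.84]]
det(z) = -1.01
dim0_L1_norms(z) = [1.42, 1.42]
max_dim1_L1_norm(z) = 1.42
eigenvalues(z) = [1.0, -1.0]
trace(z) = 0.00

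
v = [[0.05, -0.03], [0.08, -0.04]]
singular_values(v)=[0.11, 0.0]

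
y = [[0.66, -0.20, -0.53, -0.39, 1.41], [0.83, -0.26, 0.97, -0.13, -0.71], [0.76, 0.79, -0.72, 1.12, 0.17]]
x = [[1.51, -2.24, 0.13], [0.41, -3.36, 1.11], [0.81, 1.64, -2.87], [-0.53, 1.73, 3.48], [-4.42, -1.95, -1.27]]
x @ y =[[-0.76, 0.38, -3.07, -0.15, 3.74], [-1.67, 1.67, -4.28, 1.52, 3.15], [-0.29, -2.86, 3.23, -3.74, -0.51], [3.73, 2.41, -0.55, 3.88, -1.38], [-5.5, 0.39, 1.37, 0.55, -5.06]]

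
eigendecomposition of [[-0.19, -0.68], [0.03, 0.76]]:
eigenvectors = [[-1.0, 0.59],[0.03, -0.81]]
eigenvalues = [-0.17, 0.74]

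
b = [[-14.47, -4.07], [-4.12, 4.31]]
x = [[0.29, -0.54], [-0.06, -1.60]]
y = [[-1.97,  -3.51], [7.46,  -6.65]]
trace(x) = -1.31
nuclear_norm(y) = 13.95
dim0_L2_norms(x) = [0.3, 1.69]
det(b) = -79.13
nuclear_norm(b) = 20.49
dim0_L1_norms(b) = [18.59, 8.38]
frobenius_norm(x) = 1.71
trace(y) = -8.62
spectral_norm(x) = 1.69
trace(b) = -10.16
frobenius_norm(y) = 10.77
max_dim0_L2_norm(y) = 7.72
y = x @ b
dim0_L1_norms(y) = [9.43, 10.16]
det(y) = 39.29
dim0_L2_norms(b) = [15.05, 5.93]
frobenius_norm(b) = 16.17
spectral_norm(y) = 10.04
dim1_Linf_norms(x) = [0.54, 1.6]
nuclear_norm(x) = 1.98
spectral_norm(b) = 15.32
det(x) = -0.50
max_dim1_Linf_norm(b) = 14.47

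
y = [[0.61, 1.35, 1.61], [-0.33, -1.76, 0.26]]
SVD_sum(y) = [[0.56, 1.73, 0.95], [-0.40, -1.23, -0.67]] + [[0.05, -0.38, 0.66], [0.07, -0.53, 0.93]]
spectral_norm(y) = 2.51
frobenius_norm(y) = 2.84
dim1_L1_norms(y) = [3.57, 2.35]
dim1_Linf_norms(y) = [1.61, 1.76]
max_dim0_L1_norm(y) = 3.11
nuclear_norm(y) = 3.83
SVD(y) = [[-0.82, 0.58], [0.58, 0.82]] @ diag([2.513513710150543, 1.3202457456417929]) @ [[-0.27, -0.84, -0.46], [0.06, -0.5, 0.87]]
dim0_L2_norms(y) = [0.69, 2.22, 1.63]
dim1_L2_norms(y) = [2.19, 1.81]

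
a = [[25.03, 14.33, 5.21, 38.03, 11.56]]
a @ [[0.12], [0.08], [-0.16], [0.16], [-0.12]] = [[8.01]]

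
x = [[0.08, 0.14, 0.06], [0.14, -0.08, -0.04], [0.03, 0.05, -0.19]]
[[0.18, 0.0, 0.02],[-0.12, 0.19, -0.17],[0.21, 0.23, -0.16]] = x @ [[-0.13, 1.00, -0.83], [1.65, -0.09, 0.28], [-0.70, -1.06, 0.77]]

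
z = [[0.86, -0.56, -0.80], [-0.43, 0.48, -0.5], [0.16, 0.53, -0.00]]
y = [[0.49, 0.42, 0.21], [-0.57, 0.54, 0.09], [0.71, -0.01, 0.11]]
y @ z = [[0.27,0.04,-0.60], [-0.71,0.63,0.19], [0.63,-0.34,-0.56]]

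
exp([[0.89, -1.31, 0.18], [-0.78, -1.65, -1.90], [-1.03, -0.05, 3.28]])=[[1.1,-1.00,6.42], [3.06,-0.27,-10.13], [-10.15,2.25,23.09]]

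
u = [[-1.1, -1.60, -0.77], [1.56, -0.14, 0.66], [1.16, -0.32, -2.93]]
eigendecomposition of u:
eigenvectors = [[(-0.27+0.6j), (-0.27-0.6j), (0.13+0j)], [0.68+0.00j, 0.68-0.00j, -0.33+0.00j], [0.32j, -0.32j, (0.94+0j)]]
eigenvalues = [(-0.76+1.67j), (-0.76-1.67j), (-2.66+0j)]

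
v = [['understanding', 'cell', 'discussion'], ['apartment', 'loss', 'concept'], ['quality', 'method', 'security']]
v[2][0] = 'quality'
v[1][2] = 'concept'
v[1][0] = 'apartment'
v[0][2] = 'discussion'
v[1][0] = 'apartment'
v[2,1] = 'method'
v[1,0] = 'apartment'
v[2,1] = 'method'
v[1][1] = 'loss'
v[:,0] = ['understanding', 'apartment', 'quality']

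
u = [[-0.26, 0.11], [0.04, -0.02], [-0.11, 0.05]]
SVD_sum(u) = [[-0.26, 0.11], [0.04, -0.02], [-0.11, 0.05]] + [[-0.0, -0.0], [-0.00, -0.00], [0.0, 0.00]]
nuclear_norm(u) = 0.31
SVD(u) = [[-0.91, -0.38], [0.14, -0.66], [-0.39, 0.65]] @ diag([0.31029747828723314, 0.003933823659512456]) @ [[0.92, -0.39], [0.39, 0.92]]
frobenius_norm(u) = 0.31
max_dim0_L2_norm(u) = 0.29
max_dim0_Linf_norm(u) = 0.26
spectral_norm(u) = 0.31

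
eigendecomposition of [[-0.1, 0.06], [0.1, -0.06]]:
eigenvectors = [[-0.71, -0.51],[0.71, -0.86]]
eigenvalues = [-0.16, 0.0]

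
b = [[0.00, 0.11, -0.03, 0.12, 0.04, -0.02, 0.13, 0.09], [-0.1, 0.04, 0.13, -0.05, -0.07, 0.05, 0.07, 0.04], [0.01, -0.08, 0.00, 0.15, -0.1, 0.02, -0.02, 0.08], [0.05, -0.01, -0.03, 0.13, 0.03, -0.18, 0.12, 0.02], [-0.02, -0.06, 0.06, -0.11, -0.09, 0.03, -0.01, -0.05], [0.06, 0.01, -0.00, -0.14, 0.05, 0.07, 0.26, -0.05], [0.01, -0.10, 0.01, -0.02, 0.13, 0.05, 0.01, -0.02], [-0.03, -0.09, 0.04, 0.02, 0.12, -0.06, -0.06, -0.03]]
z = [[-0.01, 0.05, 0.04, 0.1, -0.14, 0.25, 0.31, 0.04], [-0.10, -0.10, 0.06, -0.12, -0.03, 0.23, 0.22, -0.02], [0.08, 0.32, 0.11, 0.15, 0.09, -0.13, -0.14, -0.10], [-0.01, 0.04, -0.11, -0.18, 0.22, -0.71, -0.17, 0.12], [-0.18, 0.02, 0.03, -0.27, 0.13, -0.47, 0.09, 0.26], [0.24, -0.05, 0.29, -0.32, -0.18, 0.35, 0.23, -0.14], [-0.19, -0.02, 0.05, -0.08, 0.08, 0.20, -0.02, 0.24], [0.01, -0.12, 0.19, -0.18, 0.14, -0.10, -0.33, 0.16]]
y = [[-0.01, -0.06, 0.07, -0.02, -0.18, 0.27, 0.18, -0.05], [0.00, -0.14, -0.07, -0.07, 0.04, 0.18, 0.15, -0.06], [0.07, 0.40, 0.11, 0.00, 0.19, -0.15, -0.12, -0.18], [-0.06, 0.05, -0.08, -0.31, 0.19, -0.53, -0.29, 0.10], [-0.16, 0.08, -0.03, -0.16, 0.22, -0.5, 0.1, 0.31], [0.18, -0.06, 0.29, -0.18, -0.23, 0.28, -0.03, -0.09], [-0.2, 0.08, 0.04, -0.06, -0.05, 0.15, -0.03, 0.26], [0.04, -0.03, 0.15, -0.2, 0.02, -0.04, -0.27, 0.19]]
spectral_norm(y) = 1.09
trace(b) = 0.13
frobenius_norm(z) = 1.57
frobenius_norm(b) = 0.64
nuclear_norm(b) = 1.49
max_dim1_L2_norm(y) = 0.72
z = y + b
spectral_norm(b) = 0.37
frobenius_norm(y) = 1.46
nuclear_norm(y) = 3.23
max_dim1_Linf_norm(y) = 0.53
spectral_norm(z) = 1.18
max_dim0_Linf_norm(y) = 0.53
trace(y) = 0.31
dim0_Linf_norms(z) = [0.24, 0.32, 0.29, 0.32, 0.22, 0.71, 0.33, 0.26]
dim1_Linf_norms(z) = [0.31, 0.23, 0.32, 0.71, 0.47, 0.35, 0.24, 0.33]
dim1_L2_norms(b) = [0.23, 0.21, 0.21, 0.26, 0.18, 0.32, 0.17, 0.18]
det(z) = -0.00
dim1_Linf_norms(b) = [0.13, 0.13, 0.15, 0.18, 0.11, 0.26, 0.13, 0.12]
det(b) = -0.00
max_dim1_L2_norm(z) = 0.8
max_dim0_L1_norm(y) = 2.1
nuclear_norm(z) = 3.43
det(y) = 0.00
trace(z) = 0.44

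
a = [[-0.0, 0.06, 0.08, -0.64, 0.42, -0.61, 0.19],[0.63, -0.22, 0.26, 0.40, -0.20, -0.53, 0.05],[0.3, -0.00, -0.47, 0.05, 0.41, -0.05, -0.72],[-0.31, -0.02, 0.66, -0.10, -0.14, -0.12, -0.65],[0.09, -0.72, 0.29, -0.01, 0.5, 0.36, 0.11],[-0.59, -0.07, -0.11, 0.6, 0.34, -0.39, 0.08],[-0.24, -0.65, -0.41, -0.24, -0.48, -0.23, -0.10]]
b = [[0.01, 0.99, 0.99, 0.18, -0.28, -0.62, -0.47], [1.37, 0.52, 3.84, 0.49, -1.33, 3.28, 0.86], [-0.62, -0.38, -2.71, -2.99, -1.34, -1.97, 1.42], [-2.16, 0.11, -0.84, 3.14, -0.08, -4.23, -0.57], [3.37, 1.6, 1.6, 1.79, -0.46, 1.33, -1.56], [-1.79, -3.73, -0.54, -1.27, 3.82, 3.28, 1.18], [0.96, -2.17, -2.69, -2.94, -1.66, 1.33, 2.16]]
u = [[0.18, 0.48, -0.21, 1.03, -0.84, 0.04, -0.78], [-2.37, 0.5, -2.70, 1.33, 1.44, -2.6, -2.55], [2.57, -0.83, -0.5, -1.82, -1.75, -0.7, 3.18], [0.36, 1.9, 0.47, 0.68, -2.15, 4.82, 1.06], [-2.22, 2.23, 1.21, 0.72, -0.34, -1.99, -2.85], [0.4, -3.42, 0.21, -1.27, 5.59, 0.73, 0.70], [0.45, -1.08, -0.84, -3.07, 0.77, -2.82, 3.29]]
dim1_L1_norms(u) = [3.56, 13.49, 11.35, 11.44, 11.56, 12.32, 12.32]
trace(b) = 5.94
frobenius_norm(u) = 13.84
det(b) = 171.58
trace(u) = 4.54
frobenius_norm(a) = 2.65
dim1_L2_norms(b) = [1.64, 5.51, 4.95, 5.79, 4.91, 6.76, 5.54]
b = u @ a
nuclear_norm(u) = 28.42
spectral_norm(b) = 8.73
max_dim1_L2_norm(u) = 6.77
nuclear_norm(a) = 7.00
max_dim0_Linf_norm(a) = 0.72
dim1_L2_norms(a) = [1.0, 1.0, 1.0, 1.0, 1.0, 1.0, 1.0]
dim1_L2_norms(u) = [1.64, 5.5, 4.95, 5.78, 4.91, 6.77, 5.56]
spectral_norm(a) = 1.01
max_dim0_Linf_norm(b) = 4.23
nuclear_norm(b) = 28.43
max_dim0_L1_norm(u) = 14.41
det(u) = 168.68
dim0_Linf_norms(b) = [3.37, 3.73, 3.84, 3.14, 3.82, 4.23, 2.16]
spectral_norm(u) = 8.75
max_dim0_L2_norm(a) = 1.0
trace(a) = -0.78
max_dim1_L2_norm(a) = 1.0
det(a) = 1.00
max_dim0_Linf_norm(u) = 5.59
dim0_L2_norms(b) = [4.73, 4.75, 5.82, 5.7, 4.61, 6.87, 3.43]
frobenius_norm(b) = 13.84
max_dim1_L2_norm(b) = 6.76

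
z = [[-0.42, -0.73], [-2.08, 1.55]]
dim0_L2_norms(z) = [2.12, 1.71]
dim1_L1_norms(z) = [1.15, 3.63]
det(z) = -2.17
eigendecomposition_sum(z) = [[-0.82, -0.23],[-0.67, -0.19]] + [[0.40, -0.5], [-1.41, 1.74]]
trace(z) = 1.13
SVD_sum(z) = [[0.09, -0.07], [-2.06, 1.58]] + [[-0.51, -0.66], [-0.02, -0.03]]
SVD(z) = [[0.04,-1.00], [-1.00,-0.04]] @ diag([2.5961373422388787, 0.8356260528686569]) @ [[0.79, -0.61], [0.61, 0.79]]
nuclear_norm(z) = 3.43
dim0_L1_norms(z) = [2.5, 2.28]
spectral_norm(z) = 2.60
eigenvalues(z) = [-1.01, 2.14]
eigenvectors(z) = [[-0.78, 0.27],[-0.63, -0.96]]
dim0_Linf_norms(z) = [2.08, 1.55]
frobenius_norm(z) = 2.73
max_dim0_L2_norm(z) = 2.12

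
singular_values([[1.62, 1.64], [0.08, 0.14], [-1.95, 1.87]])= [2.7, 2.31]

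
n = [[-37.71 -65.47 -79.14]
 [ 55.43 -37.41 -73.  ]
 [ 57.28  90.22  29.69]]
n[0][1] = -65.47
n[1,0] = 55.43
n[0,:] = [-37.71, -65.47, -79.14]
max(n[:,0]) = 57.28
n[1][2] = -73.0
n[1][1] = -37.41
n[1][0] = 55.43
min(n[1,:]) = -73.0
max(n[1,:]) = 55.43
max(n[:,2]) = 29.69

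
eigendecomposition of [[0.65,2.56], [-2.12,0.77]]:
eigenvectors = [[(0.74+0j), (0.74-0j)], [0.02+0.67j, 0.02-0.67j]]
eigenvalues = [(0.71+2.33j), (0.71-2.33j)]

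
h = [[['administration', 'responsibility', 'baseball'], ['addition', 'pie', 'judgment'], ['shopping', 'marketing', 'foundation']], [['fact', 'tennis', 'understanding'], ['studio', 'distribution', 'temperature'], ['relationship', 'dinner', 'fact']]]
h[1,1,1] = 'distribution'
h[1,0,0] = 'fact'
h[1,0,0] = 'fact'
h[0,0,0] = 'administration'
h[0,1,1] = 'pie'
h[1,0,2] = 'understanding'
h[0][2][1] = 'marketing'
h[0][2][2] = 'foundation'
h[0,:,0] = ['administration', 'addition', 'shopping']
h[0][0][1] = 'responsibility'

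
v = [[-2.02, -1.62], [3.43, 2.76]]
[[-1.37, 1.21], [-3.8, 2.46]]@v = [[6.92, 5.56], [16.11, 12.95]]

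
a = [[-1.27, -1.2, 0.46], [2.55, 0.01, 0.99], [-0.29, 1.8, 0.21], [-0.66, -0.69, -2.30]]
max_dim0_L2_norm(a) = 2.94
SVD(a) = [[-0.31, 0.19, 0.71], [0.73, 0.46, -0.2], [0.13, -0.81, -0.18], [-0.59, 0.3, -0.65]] @ diag([3.430284750544842, 2.152601497469364, 1.9790283785919194]) @ [[0.76, 0.29, 0.57], [0.45, -0.88, -0.15], [-0.46, -0.37, 0.81]]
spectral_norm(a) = 3.43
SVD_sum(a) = [[-0.81, -0.31, -0.61], [1.92, 0.74, 1.45], [0.33, 0.13, 0.25], [-1.55, -0.60, -1.17]] + [[0.19,-0.37,-0.06], [0.45,-0.88,-0.14], [-0.79,1.54,0.25], [0.29,-0.57,-0.09]] + [[-0.65, -0.52, 1.13], [0.18, 0.14, -0.31], [0.17, 0.13, -0.29], [0.60, 0.48, -1.04]]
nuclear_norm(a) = 7.56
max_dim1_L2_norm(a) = 2.74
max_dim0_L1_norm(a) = 4.77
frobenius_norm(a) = 4.51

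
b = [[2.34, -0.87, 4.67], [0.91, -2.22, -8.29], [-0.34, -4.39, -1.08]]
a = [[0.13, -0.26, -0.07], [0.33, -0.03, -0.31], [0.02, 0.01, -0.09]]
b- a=[[2.21, -0.61, 4.74], [0.58, -2.19, -7.98], [-0.36, -4.4, -0.99]]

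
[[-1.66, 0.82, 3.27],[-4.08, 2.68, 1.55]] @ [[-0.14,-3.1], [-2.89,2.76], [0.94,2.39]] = [[0.94, 15.22], [-5.72, 23.75]]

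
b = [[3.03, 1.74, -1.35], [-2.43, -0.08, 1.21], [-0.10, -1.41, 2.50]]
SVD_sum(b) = [[2.69,1.46,-2.01], [-1.82,-0.99,1.36], [-1.48,-0.8,1.1]] + [[0.38, -0.20, 0.36], [-0.56, 0.30, -0.54], [1.38, -0.73, 1.32]] + [[-0.04, 0.48, 0.30], [-0.04, 0.61, 0.38], [-0.01, 0.12, 0.07]]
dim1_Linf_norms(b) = [3.03, 2.43, 2.5]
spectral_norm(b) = 4.86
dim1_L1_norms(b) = [6.12, 3.72, 4.01]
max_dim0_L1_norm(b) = 5.56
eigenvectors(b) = [[(-0.5-0.26j), -0.50+0.26j, 0.02+0.00j], [(0.67+0j), (0.67-0j), 0.60+0.00j], [(0.14+0.46j), (0.14-0.46j), 0.80+0.00j]]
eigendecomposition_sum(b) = [[1.50+0.27j, (0.86-1.01j), -0.69+0.75j], [(-1.73+0.52j), (-0.36+1.53j), 0.32-1.16j], [(-0.73-1.09j), -1.14+0.08j, (0.87-0.03j)]] + [[1.50-0.27j, (0.86+1.01j), (-0.69-0.75j)],  [-1.73-0.52j, (-0.36-1.53j), 0.32+1.16j],  [(-0.73+1.09j), (-1.14-0.08j), (0.87+0.03j)]] + [[0.04-0.00j, 0.03-0.00j, (0.02+0j)], [1.02-0.00j, 0.65-0.00j, 0.57+0.00j], [1.37-0.00j, (0.86-0j), (0.76+0j)]]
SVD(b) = [[-0.75,0.25,0.61], [0.51,-0.37,0.78], [0.41,0.90,0.15]] @ diag([4.856971965260049, 2.279826408507872, 0.9309752283213609]) @ [[-0.73, -0.4, 0.55], [0.68, -0.36, 0.65], [-0.06, 0.85, 0.53]]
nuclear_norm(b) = 8.07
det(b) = 10.31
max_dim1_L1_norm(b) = 6.12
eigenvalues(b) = [(2+1.77j), (2-1.77j), (1.44+0j)]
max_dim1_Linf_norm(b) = 3.03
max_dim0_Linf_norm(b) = 3.03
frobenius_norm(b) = 5.45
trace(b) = 5.45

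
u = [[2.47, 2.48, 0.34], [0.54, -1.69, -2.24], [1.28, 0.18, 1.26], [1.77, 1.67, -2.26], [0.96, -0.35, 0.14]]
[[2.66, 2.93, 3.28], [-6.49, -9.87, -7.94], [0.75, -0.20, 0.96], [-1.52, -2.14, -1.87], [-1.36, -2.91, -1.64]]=u @ [[-0.94, -2.13, -1.13], [1.83, 3.09, 2.23], [1.29, 1.56, 1.59]]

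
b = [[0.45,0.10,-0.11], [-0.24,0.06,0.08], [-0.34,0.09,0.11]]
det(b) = -0.00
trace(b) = 0.62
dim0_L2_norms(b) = [0.61, 0.15, 0.17]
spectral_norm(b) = 0.64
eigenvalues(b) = [0.49, 0.13, -0.0]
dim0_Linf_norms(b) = [0.45, 0.1, 0.11]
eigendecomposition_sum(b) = [[0.43, 0.08, -0.11], [-0.33, -0.06, 0.08], [-0.46, -0.08, 0.12]] + [[0.02, 0.02, -0.0], [0.09, 0.12, -0.00], [0.12, 0.17, -0.0]] + [[0.0,0.00,-0.00],[-0.00,-0.00,0.0],[0.00,0.0,-0.00]]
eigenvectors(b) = [[0.61, -0.1, 0.27], [-0.46, -0.57, -0.18], [-0.65, -0.81, 0.95]]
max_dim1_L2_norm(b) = 0.47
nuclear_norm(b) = 0.79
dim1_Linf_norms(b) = [0.45, 0.24, 0.34]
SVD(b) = [[-0.73,-0.69,-0.01], [0.4,-0.40,-0.82], [0.56,-0.6,0.57]] @ diag([0.6369560685790854, 0.14927059190943923, 0.002292834769684071]) @ [[-0.96,0.0,0.27],[-0.05,-0.99,-0.16],[-0.27,0.16,-0.95]]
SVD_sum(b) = [[0.45, -0.00, -0.13], [-0.24, 0.00, 0.07], [-0.34, 0.0, 0.10]] + [[0.00, 0.1, 0.02], [0.0, 0.06, 0.01], [0.00, 0.09, 0.01]] + [[0.0,  -0.00,  0.00],[0.0,  -0.00,  0.00],[-0.00,  0.0,  -0.00]]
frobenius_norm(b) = 0.65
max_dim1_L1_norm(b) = 0.66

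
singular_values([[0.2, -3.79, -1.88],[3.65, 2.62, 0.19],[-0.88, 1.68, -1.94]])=[5.39, 3.2, 2.5]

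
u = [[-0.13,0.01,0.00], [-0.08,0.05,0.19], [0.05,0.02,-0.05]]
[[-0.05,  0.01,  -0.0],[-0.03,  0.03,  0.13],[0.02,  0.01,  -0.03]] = u @ [[0.42, 0.0, 0.01],[0.00, 0.56, 0.03],[0.01, 0.03, 0.70]]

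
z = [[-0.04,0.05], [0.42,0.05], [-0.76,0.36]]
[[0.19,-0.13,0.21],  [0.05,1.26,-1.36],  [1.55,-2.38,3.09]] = z @ [[-0.32,3.03,-3.41], [3.62,-0.21,1.38]]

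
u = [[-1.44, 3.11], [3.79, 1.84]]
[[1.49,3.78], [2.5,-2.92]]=u@[[0.35, -1.11],[0.64, 0.7]]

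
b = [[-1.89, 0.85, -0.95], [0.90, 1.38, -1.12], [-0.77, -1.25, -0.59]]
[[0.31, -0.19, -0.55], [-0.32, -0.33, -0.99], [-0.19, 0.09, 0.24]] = b@ [[-0.24, -0.02, -0.07], [0.16, -0.12, -0.34], [0.29, 0.13, 0.41]]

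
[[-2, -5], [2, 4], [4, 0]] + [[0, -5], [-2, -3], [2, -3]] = [[-2, -10], [0, 1], [6, -3]]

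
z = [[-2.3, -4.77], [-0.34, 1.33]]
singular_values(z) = [5.4, 0.87]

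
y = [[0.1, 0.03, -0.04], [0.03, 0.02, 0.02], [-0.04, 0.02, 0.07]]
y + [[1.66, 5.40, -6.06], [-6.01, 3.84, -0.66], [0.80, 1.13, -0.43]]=[[1.76, 5.43, -6.1], [-5.98, 3.86, -0.64], [0.76, 1.15, -0.36]]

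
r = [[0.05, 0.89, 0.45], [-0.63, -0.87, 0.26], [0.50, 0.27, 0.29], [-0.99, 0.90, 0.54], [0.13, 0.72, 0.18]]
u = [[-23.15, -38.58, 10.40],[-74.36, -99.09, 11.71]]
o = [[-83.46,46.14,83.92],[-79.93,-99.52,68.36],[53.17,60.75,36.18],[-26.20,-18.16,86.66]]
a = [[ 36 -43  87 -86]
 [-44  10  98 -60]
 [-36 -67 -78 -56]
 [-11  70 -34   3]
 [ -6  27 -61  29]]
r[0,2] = 0.449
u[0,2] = 10.4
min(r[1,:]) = -0.869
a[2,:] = [-36, -67, -78, -56]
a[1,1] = 10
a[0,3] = -86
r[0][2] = 0.449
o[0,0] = -83.46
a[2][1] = -67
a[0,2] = 87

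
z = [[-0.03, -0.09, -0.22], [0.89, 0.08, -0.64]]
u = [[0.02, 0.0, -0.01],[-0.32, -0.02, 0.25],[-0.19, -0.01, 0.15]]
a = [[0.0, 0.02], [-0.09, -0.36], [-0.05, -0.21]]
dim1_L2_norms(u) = [0.02, 0.41, 0.24]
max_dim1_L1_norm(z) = 1.61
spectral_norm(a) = 0.43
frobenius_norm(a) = 0.43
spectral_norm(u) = 0.47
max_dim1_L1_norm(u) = 0.59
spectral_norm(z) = 1.10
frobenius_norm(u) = 0.47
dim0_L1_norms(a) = [0.14, 0.59]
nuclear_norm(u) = 0.48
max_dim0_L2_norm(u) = 0.37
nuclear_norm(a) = 0.43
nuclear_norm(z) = 1.32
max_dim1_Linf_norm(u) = 0.32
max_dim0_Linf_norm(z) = 0.89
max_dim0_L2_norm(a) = 0.42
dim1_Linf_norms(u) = [0.02, 0.32, 0.19]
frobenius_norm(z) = 1.12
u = a @ z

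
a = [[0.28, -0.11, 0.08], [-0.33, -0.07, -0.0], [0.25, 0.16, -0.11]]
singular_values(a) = [0.51, 0.23, 0.03]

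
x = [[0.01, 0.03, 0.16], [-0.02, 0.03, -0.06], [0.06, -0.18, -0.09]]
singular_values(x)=[0.24, 0.14, 0.0]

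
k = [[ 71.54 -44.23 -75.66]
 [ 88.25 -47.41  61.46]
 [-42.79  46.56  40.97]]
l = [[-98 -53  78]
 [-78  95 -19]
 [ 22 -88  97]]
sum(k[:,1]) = -45.079999999999984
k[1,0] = 88.25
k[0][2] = -75.66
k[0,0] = 71.54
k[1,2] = 61.46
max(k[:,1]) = 46.56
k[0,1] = -44.23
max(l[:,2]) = 97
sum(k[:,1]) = -45.079999999999984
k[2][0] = -42.79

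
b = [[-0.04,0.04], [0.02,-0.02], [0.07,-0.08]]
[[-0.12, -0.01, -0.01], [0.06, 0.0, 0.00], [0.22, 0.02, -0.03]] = b @ [[3.04, -0.85, 4.66], [-0.07, -1.02, 4.47]]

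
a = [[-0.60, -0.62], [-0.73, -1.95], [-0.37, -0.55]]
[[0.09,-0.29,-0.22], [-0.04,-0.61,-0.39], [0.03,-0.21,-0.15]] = a@ [[-0.27,0.25,0.27], [0.12,0.22,0.1]]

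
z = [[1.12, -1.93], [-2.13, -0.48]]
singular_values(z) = [2.52, 1.85]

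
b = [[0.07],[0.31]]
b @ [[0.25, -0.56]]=[[0.02, -0.04], [0.08, -0.17]]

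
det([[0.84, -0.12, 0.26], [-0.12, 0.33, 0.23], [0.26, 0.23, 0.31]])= 0.000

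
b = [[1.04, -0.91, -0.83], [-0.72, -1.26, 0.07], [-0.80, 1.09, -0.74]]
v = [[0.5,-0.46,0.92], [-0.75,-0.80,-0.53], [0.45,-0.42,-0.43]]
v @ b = [[0.12,1.13,-1.13],[0.22,1.11,0.96],[1.11,-0.35,-0.08]]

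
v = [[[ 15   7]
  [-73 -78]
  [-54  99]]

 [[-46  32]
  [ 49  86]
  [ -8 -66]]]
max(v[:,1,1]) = 86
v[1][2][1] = -66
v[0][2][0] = -54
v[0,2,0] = -54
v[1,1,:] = [49, 86]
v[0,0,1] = 7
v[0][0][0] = 15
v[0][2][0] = -54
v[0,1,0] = -73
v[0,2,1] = 99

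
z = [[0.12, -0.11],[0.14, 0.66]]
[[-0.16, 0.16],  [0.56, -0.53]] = z @ [[-0.50, 0.47],[0.95, -0.90]]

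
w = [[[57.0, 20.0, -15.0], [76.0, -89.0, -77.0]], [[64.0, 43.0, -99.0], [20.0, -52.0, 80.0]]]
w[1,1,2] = 80.0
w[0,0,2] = -15.0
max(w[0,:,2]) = -15.0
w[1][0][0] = 64.0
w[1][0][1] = 43.0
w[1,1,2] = 80.0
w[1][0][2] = -99.0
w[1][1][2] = 80.0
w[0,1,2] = -77.0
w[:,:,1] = [[20.0, -89.0], [43.0, -52.0]]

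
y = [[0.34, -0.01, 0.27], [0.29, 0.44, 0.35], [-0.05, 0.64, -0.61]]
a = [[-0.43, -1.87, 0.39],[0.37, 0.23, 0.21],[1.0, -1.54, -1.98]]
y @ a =[[0.12, -1.05, -0.40], [0.39, -0.98, -0.49], [-0.35, 1.18, 1.32]]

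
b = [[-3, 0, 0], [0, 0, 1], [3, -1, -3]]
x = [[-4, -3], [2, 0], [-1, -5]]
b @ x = [[12, 9], [-1, -5], [-11, 6]]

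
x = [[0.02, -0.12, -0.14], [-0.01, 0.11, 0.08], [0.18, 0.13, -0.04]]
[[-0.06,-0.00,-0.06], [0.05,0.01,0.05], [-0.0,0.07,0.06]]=x @ [[-0.20,0.33,0.1],[0.29,0.08,0.34],[0.15,0.01,0.15]]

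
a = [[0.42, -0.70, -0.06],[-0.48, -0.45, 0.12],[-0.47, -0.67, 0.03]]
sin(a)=[[0.38, -0.65, -0.06], [-0.44, -0.42, 0.11], [-0.43, -0.62, 0.02]]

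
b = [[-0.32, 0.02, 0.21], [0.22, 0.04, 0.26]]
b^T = [[-0.32, 0.22],  [0.02, 0.04],  [0.21, 0.26]]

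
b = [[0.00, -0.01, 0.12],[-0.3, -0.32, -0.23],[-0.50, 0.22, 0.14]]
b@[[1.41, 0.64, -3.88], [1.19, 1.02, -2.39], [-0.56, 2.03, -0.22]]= [[-0.08, 0.23, -0.00], [-0.68, -0.99, 1.98], [-0.52, 0.19, 1.38]]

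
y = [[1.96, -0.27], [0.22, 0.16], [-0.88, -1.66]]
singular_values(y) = [2.25, 1.56]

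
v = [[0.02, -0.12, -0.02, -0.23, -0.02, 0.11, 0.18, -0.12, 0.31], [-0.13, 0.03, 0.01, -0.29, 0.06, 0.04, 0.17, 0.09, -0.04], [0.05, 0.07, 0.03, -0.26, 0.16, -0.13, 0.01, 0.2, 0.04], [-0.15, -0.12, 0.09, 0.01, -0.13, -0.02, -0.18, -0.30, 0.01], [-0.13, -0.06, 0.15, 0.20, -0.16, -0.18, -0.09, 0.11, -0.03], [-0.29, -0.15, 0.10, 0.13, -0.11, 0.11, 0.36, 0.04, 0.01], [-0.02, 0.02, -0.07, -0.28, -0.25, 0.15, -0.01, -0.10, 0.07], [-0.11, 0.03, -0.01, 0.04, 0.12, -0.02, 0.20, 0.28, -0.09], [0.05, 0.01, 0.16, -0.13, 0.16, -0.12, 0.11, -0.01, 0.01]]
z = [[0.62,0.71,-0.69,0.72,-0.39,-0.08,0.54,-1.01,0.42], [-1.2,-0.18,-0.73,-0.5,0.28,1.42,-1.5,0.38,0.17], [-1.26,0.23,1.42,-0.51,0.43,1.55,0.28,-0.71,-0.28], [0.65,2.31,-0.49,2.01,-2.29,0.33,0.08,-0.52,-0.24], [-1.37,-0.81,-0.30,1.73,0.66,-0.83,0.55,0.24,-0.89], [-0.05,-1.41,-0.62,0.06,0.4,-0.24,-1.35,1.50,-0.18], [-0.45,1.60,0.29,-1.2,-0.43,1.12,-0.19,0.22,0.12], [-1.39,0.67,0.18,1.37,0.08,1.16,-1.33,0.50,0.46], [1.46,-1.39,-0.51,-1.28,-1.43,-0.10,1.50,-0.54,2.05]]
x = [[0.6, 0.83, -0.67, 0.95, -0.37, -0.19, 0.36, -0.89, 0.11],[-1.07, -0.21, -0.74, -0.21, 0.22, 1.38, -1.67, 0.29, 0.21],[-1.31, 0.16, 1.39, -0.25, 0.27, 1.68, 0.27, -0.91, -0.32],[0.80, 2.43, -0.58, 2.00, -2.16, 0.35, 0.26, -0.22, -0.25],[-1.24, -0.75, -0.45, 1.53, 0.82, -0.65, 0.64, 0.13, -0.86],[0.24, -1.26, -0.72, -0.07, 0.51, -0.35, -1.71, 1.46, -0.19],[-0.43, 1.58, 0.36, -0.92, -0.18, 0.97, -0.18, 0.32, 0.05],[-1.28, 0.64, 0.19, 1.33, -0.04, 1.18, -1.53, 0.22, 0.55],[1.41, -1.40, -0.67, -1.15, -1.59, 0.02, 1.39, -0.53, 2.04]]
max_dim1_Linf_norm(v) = 0.36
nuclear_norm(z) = 21.64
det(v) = 0.00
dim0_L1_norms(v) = [0.95, 0.61, 0.64, 1.57, 1.17, 0.88, 1.31, 1.25, 0.61]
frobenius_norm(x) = 8.69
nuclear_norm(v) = 3.03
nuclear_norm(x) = 21.64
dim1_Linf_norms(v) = [0.31, 0.29, 0.26, 0.3, 0.2, 0.36, 0.28, 0.28, 0.16]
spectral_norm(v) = 0.69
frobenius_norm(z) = 8.73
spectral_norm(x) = 4.78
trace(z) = 6.65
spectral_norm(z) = 4.91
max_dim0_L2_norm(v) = 0.6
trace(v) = 0.32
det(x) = 104.30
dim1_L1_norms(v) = [1.13, 0.86, 0.95, 1.01, 1.11, 1.3, 0.97, 0.9, 0.76]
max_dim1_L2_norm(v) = 0.54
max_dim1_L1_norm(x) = 10.2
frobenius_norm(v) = 1.27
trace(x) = 6.33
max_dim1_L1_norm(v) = 1.3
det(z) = 105.44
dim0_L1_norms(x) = [8.38, 9.26, 5.77, 8.41, 6.16, 6.77, 8.01, 4.97, 4.58]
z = v + x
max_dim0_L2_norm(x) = 3.7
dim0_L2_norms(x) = [3.04, 3.7, 2.14, 3.36, 2.9, 2.79, 3.27, 2.08, 2.34]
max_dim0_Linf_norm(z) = 2.31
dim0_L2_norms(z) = [3.16, 3.68, 2.03, 3.61, 2.91, 2.81, 2.97, 2.2, 2.37]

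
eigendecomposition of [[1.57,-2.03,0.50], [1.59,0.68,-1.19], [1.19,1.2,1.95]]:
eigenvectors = [[(0.1+0.57j), 0.10-0.57j, (0.54+0j)], [(0.67+0j), (0.67-0j), (-0.07+0j)], [(0.07-0.46j), 0.07+0.46j, (0.84+0j)]]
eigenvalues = [(0.79+2.18j), (0.79-2.18j), (2.61+0j)]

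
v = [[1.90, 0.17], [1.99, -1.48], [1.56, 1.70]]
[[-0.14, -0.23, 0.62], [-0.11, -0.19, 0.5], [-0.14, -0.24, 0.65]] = v @ [[-0.07,-0.12,0.32], [-0.02,-0.03,0.09]]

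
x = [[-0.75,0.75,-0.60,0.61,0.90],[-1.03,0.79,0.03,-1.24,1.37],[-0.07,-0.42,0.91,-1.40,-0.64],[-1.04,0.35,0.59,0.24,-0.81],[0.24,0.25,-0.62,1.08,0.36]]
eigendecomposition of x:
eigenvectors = [[-0.09+0.04j,(-0.09-0.04j),0.36+0.00j,(0.5+0j),-0.17+0.00j], [0.58+0.00j,(0.58-0j),(0.86+0j),(0.8+0j),(-0.57+0j)], [(0.4-0.22j),(0.4+0.22j),-0.13+0.00j,0.05+0.00j,0.56+0.00j], [-0.12-0.56j,-0.12+0.56j,-0.31+0.00j,-0.08+0.00j,(0.32+0j)], [-0.32+0.15j,(-0.32-0.15j),0.08+0.00j,(-0.32+0j),(0.48+0j)]]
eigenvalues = [(0.46+1.46j), (0.46-1.46j), (0.93+0j), (-0.28+0j), (-0.01+0j)]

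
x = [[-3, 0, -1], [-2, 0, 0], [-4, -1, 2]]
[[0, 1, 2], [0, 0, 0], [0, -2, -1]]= x@[[0, 0, 0], [0, 0, -3], [0, -1, -2]]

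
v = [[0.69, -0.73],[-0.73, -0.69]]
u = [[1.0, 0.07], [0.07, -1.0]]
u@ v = [[0.64, -0.78],[0.78, 0.64]]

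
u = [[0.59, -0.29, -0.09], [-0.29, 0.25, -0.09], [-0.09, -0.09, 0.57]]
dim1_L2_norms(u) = [0.66, 0.39, 0.58]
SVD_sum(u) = [[0.57,-0.3,-0.13], [-0.30,0.16,0.07], [-0.13,0.07,0.03]] + [[0.00, -0.01, 0.03], [-0.01, 0.05, -0.17], [0.03, -0.17, 0.54]] + [[0.01, 0.02, 0.01], [0.02, 0.04, 0.01], [0.01, 0.01, 0.00]]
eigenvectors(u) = [[-0.49, -0.87, 0.05], [-0.84, 0.46, -0.30], [-0.23, 0.19, 0.95]]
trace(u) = 1.41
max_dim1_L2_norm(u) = 0.66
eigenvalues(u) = [0.05, 0.76, 0.59]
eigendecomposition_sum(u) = [[0.01, 0.02, 0.01], [0.02, 0.04, 0.01], [0.01, 0.01, 0.0]] + [[0.57, -0.3, -0.13], [-0.3, 0.16, 0.07], [-0.13, 0.07, 0.03]] + [[0.0, -0.01, 0.03],[-0.01, 0.05, -0.17],[0.03, -0.17, 0.54]]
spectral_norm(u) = 0.76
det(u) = 0.02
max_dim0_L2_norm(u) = 0.66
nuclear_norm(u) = 1.41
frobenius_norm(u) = 0.97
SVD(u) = [[-0.87, -0.05, -0.49], [0.46, 0.3, -0.84], [0.19, -0.95, -0.23]] @ diag([0.7626793686881859, 0.5928332904476081, 0.0544873408642061]) @ [[-0.87, 0.46, 0.19], [-0.05, 0.3, -0.95], [-0.49, -0.84, -0.23]]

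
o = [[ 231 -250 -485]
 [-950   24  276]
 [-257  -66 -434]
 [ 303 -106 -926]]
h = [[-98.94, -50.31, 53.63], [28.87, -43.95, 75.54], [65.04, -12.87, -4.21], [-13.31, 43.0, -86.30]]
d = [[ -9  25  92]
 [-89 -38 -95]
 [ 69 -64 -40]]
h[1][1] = -43.95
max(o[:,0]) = 303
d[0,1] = 25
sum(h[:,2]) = 38.660000000000025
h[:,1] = [-50.31, -43.95, -12.87, 43.0]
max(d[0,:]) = 92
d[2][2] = -40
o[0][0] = 231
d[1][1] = -38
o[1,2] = 276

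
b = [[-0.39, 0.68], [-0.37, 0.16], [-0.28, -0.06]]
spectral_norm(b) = 0.86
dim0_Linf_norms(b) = [0.39, 0.68]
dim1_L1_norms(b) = [1.07, 0.53, 0.34]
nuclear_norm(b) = 1.20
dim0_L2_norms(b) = [0.61, 0.7]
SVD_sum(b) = [[-0.49,0.6], [-0.23,0.28], [-0.08,0.10]] + [[0.1, 0.08], [-0.14, -0.12], [-0.2, -0.16]]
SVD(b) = [[-0.9, 0.38], [-0.42, -0.54], [-0.15, -0.75]] @ diag([0.8621519258342412, 0.3401382906705872]) @ [[0.63, -0.77], [0.77, 0.63]]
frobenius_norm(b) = 0.93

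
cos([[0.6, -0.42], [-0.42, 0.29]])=[[0.75, 0.17], [0.17, 0.88]]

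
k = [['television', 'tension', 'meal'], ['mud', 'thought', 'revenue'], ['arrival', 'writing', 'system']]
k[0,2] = 'meal'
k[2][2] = 'system'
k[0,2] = 'meal'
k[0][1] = 'tension'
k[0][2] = 'meal'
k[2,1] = 'writing'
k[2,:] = ['arrival', 'writing', 'system']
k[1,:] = ['mud', 'thought', 'revenue']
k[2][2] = 'system'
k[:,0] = ['television', 'mud', 'arrival']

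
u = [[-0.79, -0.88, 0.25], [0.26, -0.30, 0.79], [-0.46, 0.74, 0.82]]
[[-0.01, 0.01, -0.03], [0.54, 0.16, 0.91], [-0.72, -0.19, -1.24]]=u@[[0.80,0.22,1.37], [-0.66,-0.19,-1.12], [0.17,0.06,0.27]]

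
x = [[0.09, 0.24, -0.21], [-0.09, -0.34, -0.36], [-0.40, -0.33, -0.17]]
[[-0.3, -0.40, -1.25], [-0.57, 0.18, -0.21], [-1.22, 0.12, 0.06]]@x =[[0.51, 0.48, 0.42],[0.02, -0.13, 0.09],[-0.14, -0.35, 0.2]]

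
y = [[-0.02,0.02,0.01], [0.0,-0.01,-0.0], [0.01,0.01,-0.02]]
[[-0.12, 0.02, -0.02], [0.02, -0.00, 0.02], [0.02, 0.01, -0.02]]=y @ [[3.68, -1.09, -0.27],[-2.24, 0.31, -1.50],[-0.17, -1.09, 0.15]]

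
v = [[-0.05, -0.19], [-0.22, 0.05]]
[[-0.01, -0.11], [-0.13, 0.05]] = v@ [[0.57, -0.1], [-0.1, 0.61]]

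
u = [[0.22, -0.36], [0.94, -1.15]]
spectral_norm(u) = 1.54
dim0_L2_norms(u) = [0.97, 1.21]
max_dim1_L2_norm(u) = 1.49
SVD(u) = [[-0.27,-0.96], [-0.96,0.27]] @ diag([1.5430609131320927, 0.05534454231405254]) @ [[-0.63, 0.78], [0.78, 0.63]]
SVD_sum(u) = [[0.26,-0.33], [0.93,-1.16]] + [[-0.04, -0.03], [0.01, 0.01]]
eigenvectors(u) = [[0.74, 0.33], [0.67, 0.95]]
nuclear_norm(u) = 1.60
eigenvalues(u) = [-0.1, -0.83]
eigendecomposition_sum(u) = [[-0.15, 0.05],[-0.13, 0.05]] + [[0.37, -0.41], [1.07, -1.20]]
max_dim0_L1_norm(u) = 1.51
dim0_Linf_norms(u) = [0.94, 1.15]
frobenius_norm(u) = 1.54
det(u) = 0.09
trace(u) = -0.93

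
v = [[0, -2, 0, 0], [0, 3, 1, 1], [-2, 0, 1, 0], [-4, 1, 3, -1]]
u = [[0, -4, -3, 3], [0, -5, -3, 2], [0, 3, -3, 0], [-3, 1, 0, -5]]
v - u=[[0, 2, 3, -3], [0, 8, 4, -1], [-2, -3, 4, 0], [-1, 0, 3, 4]]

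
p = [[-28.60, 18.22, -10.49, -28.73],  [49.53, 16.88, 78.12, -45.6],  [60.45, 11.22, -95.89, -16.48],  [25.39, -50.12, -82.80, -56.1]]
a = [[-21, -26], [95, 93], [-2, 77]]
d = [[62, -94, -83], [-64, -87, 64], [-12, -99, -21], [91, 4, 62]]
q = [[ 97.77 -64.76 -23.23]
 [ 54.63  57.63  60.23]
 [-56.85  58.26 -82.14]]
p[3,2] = -82.8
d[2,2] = -21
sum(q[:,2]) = -45.14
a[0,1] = -26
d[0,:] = [62, -94, -83]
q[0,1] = -64.76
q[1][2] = 60.23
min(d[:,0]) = -64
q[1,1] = 57.63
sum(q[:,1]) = 51.129999999999995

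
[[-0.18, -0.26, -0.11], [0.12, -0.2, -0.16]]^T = [[-0.18,0.12], [-0.26,-0.2], [-0.11,-0.16]]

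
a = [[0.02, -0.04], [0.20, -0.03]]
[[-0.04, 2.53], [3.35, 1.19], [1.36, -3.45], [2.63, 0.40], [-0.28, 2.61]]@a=[[0.51, -0.07], [0.3, -0.17], [-0.66, 0.05], [0.13, -0.12], [0.52, -0.07]]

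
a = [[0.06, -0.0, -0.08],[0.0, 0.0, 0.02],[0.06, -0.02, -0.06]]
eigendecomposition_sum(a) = [[0.03+0.01j, (-0.01-0.02j), -0.04+0.00j],[-0.00-0.01j, (-0+0.01j), 0.01+0.01j],[(0.03-0j), -0.01-0.01j, -0.03+0.02j]] + [[(0.03-0.01j), -0.01+0.02j, -0.04-0.00j], [(-0+0.01j), -0.00-0.01j, (0.01-0.01j)], [(0.03+0j), -0.01+0.01j, (-0.03-0.02j)]] + [[(0.01+0j), (0.01-0j), -0.01-0.00j], [(0.01+0j), 0.01-0.00j, (-0.01-0j)], [0.01+0.00j, (0.01-0j), (-0-0j)]]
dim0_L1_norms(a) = [0.12, 0.02, 0.16]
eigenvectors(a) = [[-0.68+0.00j, -0.68-0.00j, -0.69+0.00j],[0.21+0.24j, (0.21-0.24j), (-0.6+0j)],[(-0.56+0.35j), (-0.56-0.35j), -0.40+0.00j]]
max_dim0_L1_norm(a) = 0.16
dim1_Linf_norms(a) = [0.08, 0.02, 0.06]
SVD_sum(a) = [[0.06,-0.01,-0.08], [-0.01,0.00,0.01], [0.05,-0.01,-0.07]] + [[-0.01,0.01,-0.01], [0.01,-0.01,0.01], [0.01,-0.01,0.01]] + [[0.00, 0.0, 0.00], [0.0, 0.01, 0.0], [-0.00, -0.00, -0.00]]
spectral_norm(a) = 0.13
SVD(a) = [[-0.75, 0.51, -0.41], [0.12, -0.51, -0.85], [-0.65, -0.69, 0.33]] @ diag([0.13235481814834452, 0.020000000000000007, 0.009066538088964982]) @ [[-0.64,0.10,0.77], [-0.51,0.69,-0.51], [-0.58,-0.72,-0.39]]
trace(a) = 0.00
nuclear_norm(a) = 0.16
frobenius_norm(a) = 0.13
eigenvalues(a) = [(-0.01+0.04j), (-0.01-0.04j), (0.01+0j)]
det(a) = 0.00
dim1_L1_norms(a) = [0.14, 0.02, 0.14]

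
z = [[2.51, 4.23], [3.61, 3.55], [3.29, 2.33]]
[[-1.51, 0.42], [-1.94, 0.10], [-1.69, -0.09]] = z@ [[-0.45, -0.17], [-0.09, 0.2]]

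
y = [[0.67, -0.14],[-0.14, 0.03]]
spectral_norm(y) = 0.70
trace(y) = 0.70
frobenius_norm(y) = 0.70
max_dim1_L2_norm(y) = 0.68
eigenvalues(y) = [0.7, 0.0]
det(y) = 0.00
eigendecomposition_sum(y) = [[0.67, -0.14], [-0.14, 0.03]] + [[0.0, 0.00], [0.0, 0.0]]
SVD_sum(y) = [[0.67, -0.14],[-0.14, 0.03]] + [[0.0, 0.0], [0.0, 0.0]]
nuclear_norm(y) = 0.70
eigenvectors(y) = [[0.98, 0.20], [-0.2, 0.98]]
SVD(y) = [[-0.98, 0.2], [0.20, 0.98]] @ diag([0.6992849839314598, 0.0007150160685403874]) @ [[-0.98, 0.20], [0.20, 0.98]]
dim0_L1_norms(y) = [0.81, 0.17]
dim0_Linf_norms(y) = [0.67, 0.14]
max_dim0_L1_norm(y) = 0.81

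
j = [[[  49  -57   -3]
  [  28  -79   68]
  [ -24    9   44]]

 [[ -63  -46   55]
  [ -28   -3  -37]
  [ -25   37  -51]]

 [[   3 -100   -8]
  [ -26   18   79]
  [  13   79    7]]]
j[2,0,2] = -8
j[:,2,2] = [44, -51, 7]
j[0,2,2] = 44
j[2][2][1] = 79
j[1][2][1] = 37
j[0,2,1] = 9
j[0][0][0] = 49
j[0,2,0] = -24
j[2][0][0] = 3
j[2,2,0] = 13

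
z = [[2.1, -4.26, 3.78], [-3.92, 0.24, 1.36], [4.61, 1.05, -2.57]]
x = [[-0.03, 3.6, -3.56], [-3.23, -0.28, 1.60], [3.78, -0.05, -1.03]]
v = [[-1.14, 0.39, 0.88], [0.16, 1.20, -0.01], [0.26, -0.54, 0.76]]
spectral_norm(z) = 6.74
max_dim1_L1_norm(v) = 2.41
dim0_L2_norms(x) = [4.97, 3.61, 4.04]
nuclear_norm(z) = 13.06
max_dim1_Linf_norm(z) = 4.61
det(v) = -1.43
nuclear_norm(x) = 10.51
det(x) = 5.44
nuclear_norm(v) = 3.57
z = v @ x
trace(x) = -1.34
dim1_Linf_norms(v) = [1.14, 1.2, 0.76]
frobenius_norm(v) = 2.15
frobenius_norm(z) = 9.11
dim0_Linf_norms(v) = [1.14, 1.2, 0.88]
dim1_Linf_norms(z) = [4.26, 3.92, 4.61]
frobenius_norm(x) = 7.35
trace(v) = 0.82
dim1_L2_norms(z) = [6.07, 4.16, 5.38]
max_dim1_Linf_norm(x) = 3.78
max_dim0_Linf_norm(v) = 1.2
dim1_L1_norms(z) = [10.14, 5.52, 8.23]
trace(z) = -0.23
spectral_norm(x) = 5.83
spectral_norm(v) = 1.52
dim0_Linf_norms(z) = [4.61, 4.26, 3.78]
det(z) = -7.83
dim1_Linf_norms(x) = [3.6, 3.23, 3.78]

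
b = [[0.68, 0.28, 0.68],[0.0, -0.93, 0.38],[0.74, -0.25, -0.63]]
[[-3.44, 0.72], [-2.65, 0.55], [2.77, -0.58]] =b @ [[-0.31,0.07],[0.78,-0.16],[-5.07,1.06]]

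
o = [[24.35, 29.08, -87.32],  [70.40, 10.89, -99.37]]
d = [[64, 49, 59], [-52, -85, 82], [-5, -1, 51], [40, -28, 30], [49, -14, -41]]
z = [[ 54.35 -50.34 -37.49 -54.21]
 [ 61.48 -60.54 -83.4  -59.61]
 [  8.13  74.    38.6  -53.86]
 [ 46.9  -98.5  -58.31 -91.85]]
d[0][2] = 59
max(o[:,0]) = 70.4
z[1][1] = -60.54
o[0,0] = 24.35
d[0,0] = 64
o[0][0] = 24.35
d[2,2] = 51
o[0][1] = 29.08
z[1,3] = -59.61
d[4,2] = -41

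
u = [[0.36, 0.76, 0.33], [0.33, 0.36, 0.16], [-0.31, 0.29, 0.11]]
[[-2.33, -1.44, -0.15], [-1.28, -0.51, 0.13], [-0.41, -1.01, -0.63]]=u@[[-1.08, 1.13, 1.23], [-2.55, -1.24, -1.48], [-0.02, -2.73, 1.62]]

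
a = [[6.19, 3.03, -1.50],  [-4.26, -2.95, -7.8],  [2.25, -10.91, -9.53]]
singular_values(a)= [16.38, 7.85, 4.73]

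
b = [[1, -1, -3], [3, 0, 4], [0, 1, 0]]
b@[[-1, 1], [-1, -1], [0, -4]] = [[0, 14], [-3, -13], [-1, -1]]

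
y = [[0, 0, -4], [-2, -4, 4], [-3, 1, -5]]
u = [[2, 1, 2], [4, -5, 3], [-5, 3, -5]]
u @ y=[[-8, -2, -14], [1, 23, -51], [9, -17, 57]]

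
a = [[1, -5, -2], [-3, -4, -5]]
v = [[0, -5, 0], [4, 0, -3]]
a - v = [[1, 0, -2], [-7, -4, -2]]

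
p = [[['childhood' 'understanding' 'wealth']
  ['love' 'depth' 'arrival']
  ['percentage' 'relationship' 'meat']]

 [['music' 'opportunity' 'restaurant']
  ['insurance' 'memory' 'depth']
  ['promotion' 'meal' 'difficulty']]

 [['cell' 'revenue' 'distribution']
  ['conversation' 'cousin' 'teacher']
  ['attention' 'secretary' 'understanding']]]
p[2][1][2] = 'teacher'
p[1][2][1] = 'meal'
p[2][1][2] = 'teacher'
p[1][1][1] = 'memory'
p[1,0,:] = ['music', 'opportunity', 'restaurant']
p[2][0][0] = 'cell'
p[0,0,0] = 'childhood'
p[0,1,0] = 'love'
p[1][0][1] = 'opportunity'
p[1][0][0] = 'music'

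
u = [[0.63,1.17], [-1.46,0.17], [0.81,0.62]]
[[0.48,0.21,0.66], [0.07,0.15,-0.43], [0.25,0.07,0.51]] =u @ [[-0.0,-0.08,0.34], [0.41,0.22,0.38]]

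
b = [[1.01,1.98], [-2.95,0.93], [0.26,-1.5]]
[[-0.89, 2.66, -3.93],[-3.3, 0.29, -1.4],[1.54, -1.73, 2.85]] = b @ [[0.84, 0.28, -0.13],  [-0.88, 1.20, -1.92]]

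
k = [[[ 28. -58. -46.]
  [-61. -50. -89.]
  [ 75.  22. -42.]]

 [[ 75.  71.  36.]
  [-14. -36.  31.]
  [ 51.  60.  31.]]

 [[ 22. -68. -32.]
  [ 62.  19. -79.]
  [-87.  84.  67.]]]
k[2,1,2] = -79.0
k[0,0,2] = -46.0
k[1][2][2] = 31.0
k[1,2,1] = 60.0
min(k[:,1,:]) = -89.0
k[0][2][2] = -42.0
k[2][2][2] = 67.0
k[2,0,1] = -68.0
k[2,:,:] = [[22.0, -68.0, -32.0], [62.0, 19.0, -79.0], [-87.0, 84.0, 67.0]]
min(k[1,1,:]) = -36.0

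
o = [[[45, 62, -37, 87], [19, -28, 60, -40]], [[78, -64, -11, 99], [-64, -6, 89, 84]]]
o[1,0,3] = 99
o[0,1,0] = 19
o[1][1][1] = -6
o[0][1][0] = 19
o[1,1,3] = 84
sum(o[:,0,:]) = 259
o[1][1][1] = -6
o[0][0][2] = -37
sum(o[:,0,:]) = 259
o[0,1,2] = 60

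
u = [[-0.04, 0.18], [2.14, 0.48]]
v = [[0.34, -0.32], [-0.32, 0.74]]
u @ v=[[-0.07, 0.15], [0.57, -0.33]]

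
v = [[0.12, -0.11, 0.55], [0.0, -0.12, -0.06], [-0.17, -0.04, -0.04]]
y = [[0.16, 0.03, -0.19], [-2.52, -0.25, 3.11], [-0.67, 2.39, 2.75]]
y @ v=[[0.05, -0.01, 0.09], [-0.83, 0.18, -1.5], [-0.55, -0.32, -0.62]]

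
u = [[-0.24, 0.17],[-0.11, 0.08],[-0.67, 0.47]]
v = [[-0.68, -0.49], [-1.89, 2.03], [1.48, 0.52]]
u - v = [[0.44, 0.66], [1.78, -1.95], [-2.15, -0.05]]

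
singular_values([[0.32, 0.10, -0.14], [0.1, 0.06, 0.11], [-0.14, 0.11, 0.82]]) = [0.86, 0.34, 0.0]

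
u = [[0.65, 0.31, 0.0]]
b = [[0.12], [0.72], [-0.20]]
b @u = [[0.08, 0.04, 0.0],[0.47, 0.22, 0.0],[-0.13, -0.06, 0.0]]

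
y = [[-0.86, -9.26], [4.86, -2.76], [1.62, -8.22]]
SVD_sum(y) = [[1.23, -8.97], [0.46, -3.36], [1.14, -8.29]] + [[-2.09,  -0.29], [4.4,  0.6], [0.48,  0.07]]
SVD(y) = [[-0.71, 0.43],[-0.27, -0.9],[-0.65, -0.1]] @ diag([12.78722407137613, 4.940050662535645]) @ [[-0.14, 0.99], [-0.99, -0.14]]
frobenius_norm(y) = 13.71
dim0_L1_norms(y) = [7.34, 20.24]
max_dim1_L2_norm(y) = 9.3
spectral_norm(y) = 12.79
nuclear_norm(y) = 17.73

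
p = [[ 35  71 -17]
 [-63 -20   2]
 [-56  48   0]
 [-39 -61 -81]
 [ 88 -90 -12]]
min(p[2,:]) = -56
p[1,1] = -20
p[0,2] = -17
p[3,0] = -39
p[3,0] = -39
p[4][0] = 88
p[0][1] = 71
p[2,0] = -56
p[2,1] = 48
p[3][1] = -61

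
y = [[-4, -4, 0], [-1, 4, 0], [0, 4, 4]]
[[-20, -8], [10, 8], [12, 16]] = y @[[2, 0], [3, 2], [0, 2]]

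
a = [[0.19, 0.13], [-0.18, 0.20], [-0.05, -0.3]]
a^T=[[0.19, -0.18, -0.05], [0.13, 0.2, -0.30]]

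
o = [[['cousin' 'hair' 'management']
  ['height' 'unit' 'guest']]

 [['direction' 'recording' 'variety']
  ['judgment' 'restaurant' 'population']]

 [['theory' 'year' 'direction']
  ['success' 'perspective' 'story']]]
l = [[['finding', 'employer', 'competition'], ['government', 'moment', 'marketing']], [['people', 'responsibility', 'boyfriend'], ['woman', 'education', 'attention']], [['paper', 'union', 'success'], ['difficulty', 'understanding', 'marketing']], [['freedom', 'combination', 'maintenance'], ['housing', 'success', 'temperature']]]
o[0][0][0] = 'cousin'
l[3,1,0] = 'housing'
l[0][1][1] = 'moment'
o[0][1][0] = 'height'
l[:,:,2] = [['competition', 'marketing'], ['boyfriend', 'attention'], ['success', 'marketing'], ['maintenance', 'temperature']]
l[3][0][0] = 'freedom'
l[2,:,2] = ['success', 'marketing']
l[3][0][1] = 'combination'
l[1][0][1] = 'responsibility'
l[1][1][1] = 'education'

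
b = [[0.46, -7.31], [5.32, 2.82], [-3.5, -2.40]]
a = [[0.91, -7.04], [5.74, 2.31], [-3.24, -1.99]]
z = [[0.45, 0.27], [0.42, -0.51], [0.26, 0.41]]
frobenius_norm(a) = 10.16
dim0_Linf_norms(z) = [0.45, 0.51]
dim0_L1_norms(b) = [9.28, 12.53]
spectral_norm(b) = 8.83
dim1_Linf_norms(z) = [0.45, 0.51, 0.41]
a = z + b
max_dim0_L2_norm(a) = 7.67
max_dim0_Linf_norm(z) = 0.51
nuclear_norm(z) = 1.38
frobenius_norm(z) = 0.97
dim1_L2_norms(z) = [0.52, 0.66, 0.49]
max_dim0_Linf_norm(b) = 7.31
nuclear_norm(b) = 14.30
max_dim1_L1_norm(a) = 8.05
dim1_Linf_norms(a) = [7.04, 5.74, 3.24]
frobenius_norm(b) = 10.39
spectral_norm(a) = 8.17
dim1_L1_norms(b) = [7.77, 8.14, 5.9]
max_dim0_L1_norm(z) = 1.19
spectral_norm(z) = 0.71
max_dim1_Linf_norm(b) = 7.31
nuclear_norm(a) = 14.20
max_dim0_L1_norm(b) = 12.53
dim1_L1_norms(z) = [0.72, 0.93, 0.67]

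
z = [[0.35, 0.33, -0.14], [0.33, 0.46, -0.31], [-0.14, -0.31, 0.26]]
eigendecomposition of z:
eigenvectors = [[-0.54, -0.74, -0.41], [-0.71, 0.13, 0.69], [0.46, -0.66, 0.60]]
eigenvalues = [0.91, 0.17, -0.0]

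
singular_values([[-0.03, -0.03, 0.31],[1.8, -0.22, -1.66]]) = [2.47, 0.21]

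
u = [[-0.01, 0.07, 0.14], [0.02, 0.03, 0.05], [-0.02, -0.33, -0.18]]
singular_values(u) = [0.4, 0.09, 0.02]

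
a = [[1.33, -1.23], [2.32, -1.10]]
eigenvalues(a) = [(0.12+1.17j), (0.12-1.17j)]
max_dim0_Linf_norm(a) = 2.32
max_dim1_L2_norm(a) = 2.57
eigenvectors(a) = [[(0.42+0.41j),0.42-0.41j], [(0.81+0j),(0.81-0j)]]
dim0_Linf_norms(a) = [2.32, 1.23]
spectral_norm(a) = 3.11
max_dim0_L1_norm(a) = 3.65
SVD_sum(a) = [[1.52, -0.92], [2.19, -1.32]] + [[-0.19,-0.31], [0.13,0.22]]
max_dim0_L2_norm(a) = 2.67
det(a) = 1.39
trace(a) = 0.23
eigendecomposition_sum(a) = [[0.66+0.53j,(-0.61+0.06j)], [1.16-0.11j,(-0.55+0.65j)]] + [[(0.66-0.53j), (-0.61-0.06j)], [(1.16+0.11j), (-0.55-0.65j)]]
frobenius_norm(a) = 3.14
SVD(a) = [[-0.57,-0.82], [-0.82,0.57]] @ diag([3.1103557851228008, 0.4470871167380283]) @ [[-0.86,0.52], [0.52,0.86]]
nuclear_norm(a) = 3.56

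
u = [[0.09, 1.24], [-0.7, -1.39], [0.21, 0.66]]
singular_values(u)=[2.07, 0.38]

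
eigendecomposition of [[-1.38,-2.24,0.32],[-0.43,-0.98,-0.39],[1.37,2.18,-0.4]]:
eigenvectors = [[0.69,0.84,-0.66], [0.02,-0.48,0.22], [-0.72,0.27,0.72]]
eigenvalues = [-1.78, -0.0, -0.98]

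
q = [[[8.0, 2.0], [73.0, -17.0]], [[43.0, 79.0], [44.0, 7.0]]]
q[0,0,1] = 2.0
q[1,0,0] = 43.0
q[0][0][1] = 2.0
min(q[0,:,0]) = 8.0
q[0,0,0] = 8.0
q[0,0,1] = 2.0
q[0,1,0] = 73.0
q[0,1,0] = 73.0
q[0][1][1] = -17.0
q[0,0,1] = 2.0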